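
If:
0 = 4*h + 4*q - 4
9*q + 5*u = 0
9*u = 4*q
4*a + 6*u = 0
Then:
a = 0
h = 1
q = 0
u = 0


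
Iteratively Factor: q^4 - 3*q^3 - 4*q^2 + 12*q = (q - 2)*(q^3 - q^2 - 6*q) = (q - 3)*(q - 2)*(q^2 + 2*q) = (q - 3)*(q - 2)*(q + 2)*(q)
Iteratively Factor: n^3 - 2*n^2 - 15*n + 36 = (n + 4)*(n^2 - 6*n + 9) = (n - 3)*(n + 4)*(n - 3)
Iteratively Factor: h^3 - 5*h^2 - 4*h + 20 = (h - 2)*(h^2 - 3*h - 10) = (h - 2)*(h + 2)*(h - 5)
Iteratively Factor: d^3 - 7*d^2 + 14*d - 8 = (d - 4)*(d^2 - 3*d + 2) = (d - 4)*(d - 1)*(d - 2)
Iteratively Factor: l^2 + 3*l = (l)*(l + 3)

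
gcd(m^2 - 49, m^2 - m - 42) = m - 7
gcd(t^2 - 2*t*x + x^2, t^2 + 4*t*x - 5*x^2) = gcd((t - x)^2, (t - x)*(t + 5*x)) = -t + x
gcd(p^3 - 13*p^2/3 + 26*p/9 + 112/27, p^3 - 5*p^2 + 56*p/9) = p^2 - 5*p + 56/9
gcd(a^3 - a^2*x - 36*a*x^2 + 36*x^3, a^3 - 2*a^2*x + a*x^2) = -a + x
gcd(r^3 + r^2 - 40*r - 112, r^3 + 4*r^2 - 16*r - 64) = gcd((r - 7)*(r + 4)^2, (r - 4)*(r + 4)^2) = r^2 + 8*r + 16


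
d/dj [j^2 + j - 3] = 2*j + 1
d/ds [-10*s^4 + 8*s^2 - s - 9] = -40*s^3 + 16*s - 1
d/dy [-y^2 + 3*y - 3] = 3 - 2*y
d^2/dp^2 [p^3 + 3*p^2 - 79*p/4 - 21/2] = 6*p + 6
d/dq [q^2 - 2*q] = 2*q - 2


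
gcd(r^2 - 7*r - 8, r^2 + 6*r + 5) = r + 1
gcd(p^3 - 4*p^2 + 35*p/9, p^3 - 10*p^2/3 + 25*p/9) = p^2 - 5*p/3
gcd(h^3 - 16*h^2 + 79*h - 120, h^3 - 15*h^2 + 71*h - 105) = h^2 - 8*h + 15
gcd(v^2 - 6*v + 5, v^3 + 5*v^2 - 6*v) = v - 1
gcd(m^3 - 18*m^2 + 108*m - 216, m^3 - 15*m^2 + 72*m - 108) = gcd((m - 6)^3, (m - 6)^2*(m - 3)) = m^2 - 12*m + 36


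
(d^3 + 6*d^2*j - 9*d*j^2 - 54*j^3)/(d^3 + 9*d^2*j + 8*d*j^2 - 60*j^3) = (d^2 - 9*j^2)/(d^2 + 3*d*j - 10*j^2)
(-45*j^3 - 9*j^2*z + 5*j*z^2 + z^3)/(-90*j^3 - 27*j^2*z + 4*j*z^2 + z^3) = (-15*j^2 + 2*j*z + z^2)/(-30*j^2 + j*z + z^2)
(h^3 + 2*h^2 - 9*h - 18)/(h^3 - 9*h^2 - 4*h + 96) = (h^2 - h - 6)/(h^2 - 12*h + 32)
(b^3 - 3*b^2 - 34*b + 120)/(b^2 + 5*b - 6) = (b^2 - 9*b + 20)/(b - 1)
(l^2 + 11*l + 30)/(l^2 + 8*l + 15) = (l + 6)/(l + 3)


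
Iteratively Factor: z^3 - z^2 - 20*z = (z - 5)*(z^2 + 4*z) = (z - 5)*(z + 4)*(z)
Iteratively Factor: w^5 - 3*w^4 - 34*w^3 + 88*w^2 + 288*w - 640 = (w + 4)*(w^4 - 7*w^3 - 6*w^2 + 112*w - 160) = (w - 2)*(w + 4)*(w^3 - 5*w^2 - 16*w + 80) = (w - 2)*(w + 4)^2*(w^2 - 9*w + 20) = (w - 4)*(w - 2)*(w + 4)^2*(w - 5)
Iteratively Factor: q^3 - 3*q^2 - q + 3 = (q + 1)*(q^2 - 4*q + 3) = (q - 3)*(q + 1)*(q - 1)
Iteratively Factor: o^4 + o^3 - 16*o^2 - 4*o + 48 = (o + 4)*(o^3 - 3*o^2 - 4*o + 12) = (o - 3)*(o + 4)*(o^2 - 4) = (o - 3)*(o + 2)*(o + 4)*(o - 2)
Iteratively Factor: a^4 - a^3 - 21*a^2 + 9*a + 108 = (a + 3)*(a^3 - 4*a^2 - 9*a + 36) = (a - 4)*(a + 3)*(a^2 - 9) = (a - 4)*(a - 3)*(a + 3)*(a + 3)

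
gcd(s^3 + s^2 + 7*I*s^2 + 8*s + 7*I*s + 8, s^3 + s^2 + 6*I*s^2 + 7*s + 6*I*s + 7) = s^2 + s*(1 - I) - I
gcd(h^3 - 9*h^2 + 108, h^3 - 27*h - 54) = h^2 - 3*h - 18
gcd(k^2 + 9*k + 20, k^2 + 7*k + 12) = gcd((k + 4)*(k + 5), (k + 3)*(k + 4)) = k + 4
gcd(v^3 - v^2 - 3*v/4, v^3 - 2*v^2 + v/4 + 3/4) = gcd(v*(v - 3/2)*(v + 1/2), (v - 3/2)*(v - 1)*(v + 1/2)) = v^2 - v - 3/4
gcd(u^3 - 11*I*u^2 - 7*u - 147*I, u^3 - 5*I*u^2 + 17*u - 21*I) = u^2 - 4*I*u + 21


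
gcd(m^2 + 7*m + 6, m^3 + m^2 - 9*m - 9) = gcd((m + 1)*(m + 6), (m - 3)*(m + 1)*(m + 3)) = m + 1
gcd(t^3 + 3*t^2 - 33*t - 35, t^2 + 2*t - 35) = t^2 + 2*t - 35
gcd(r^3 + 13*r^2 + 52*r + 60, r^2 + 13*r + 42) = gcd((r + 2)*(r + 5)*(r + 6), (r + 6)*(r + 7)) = r + 6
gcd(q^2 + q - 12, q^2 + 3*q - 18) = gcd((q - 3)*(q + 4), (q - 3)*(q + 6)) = q - 3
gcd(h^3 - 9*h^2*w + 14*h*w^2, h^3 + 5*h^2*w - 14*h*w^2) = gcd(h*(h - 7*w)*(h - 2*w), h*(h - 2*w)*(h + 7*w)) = -h^2 + 2*h*w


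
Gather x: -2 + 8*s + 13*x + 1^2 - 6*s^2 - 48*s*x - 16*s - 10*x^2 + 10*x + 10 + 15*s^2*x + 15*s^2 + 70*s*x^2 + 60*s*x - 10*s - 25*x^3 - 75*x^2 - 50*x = 9*s^2 - 18*s - 25*x^3 + x^2*(70*s - 85) + x*(15*s^2 + 12*s - 27) + 9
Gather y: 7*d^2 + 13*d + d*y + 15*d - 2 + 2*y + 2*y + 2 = 7*d^2 + 28*d + y*(d + 4)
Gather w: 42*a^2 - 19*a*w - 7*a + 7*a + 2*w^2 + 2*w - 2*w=42*a^2 - 19*a*w + 2*w^2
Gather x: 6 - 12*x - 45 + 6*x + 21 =-6*x - 18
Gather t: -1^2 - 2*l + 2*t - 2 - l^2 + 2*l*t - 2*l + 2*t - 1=-l^2 - 4*l + t*(2*l + 4) - 4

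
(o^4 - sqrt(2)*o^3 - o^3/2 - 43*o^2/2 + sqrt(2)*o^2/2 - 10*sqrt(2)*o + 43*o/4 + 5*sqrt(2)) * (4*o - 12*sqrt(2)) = 4*o^5 - 16*sqrt(2)*o^4 - 2*o^4 - 62*o^3 + 8*sqrt(2)*o^3 + 31*o^2 + 218*sqrt(2)*o^2 - 109*sqrt(2)*o + 240*o - 120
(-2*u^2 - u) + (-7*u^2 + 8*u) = -9*u^2 + 7*u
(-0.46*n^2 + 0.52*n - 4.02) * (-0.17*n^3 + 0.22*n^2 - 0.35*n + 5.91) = 0.0782*n^5 - 0.1896*n^4 + 0.9588*n^3 - 3.785*n^2 + 4.4802*n - 23.7582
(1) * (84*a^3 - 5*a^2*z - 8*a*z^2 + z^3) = 84*a^3 - 5*a^2*z - 8*a*z^2 + z^3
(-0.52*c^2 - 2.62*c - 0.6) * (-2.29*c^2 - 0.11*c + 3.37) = 1.1908*c^4 + 6.057*c^3 - 0.0902000000000003*c^2 - 8.7634*c - 2.022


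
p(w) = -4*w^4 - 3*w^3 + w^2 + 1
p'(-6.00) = 3120.00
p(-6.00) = -4499.00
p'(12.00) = -28920.00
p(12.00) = -87983.00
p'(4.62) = -1760.64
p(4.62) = -2095.82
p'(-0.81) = 0.98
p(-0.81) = 1.53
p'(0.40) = -1.66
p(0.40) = 0.87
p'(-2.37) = 157.70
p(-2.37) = -79.65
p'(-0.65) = -0.71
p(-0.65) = 1.53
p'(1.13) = -32.32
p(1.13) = -8.57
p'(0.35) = -1.09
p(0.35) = 0.93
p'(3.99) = -1151.64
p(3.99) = -1187.44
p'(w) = -16*w^3 - 9*w^2 + 2*w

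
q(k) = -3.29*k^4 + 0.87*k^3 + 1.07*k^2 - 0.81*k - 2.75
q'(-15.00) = 44969.34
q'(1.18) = -16.27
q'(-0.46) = 0.04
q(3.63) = -521.22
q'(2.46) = -175.66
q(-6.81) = -7298.32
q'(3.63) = -588.12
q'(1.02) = -9.88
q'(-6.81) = 4261.87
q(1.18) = -7.17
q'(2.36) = -154.20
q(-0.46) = -2.38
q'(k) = -13.16*k^3 + 2.61*k^2 + 2.14*k - 0.81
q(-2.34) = -104.78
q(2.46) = -105.80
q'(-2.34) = 177.09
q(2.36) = -89.32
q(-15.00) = -169242.35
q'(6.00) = -2736.57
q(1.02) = -5.10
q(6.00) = -4045.01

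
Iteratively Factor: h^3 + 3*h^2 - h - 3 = (h + 3)*(h^2 - 1) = (h - 1)*(h + 3)*(h + 1)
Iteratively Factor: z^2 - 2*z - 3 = (z - 3)*(z + 1)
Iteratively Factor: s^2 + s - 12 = (s - 3)*(s + 4)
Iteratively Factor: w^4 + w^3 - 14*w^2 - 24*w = (w + 2)*(w^3 - w^2 - 12*w) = (w + 2)*(w + 3)*(w^2 - 4*w) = (w - 4)*(w + 2)*(w + 3)*(w)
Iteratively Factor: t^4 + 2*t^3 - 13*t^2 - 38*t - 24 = (t + 1)*(t^3 + t^2 - 14*t - 24) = (t + 1)*(t + 3)*(t^2 - 2*t - 8) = (t - 4)*(t + 1)*(t + 3)*(t + 2)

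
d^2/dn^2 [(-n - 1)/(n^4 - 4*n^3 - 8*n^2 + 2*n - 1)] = 4*(2*(n + 1)*(2*n^3 - 6*n^2 - 8*n + 1)^2 + (2*n^3 - 6*n^2 - 8*n - (n + 1)*(-3*n^2 + 6*n + 4) + 1)*(-n^4 + 4*n^3 + 8*n^2 - 2*n + 1))/(-n^4 + 4*n^3 + 8*n^2 - 2*n + 1)^3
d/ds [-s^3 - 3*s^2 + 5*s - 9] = -3*s^2 - 6*s + 5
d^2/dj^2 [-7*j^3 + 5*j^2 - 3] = 10 - 42*j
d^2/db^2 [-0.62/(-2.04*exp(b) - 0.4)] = (2.580192*exp(b) - 0.50592)*exp(b)/(2.04*exp(b) + 0.4)^3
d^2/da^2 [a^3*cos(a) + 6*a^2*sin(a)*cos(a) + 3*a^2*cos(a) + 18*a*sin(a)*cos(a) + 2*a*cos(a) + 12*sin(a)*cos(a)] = -a^3*cos(a) - 6*a^2*sin(a) - 12*a^2*sin(2*a) - 3*a^2*cos(a) - 12*a*sin(a) - 36*a*sin(2*a) + 4*a*cos(a) + 24*a*cos(2*a) - 4*sin(a) - 18*sin(2*a) + 6*cos(a) + 36*cos(2*a)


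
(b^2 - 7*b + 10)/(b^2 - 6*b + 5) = (b - 2)/(b - 1)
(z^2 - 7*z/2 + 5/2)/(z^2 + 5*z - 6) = (z - 5/2)/(z + 6)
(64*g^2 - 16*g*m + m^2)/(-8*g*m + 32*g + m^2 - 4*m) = (-8*g + m)/(m - 4)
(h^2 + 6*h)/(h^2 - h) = (h + 6)/(h - 1)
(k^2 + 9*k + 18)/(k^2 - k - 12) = (k + 6)/(k - 4)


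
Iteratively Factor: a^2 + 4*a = (a + 4)*(a)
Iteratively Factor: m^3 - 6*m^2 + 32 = (m - 4)*(m^2 - 2*m - 8) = (m - 4)^2*(m + 2)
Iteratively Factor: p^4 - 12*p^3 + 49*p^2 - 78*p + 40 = (p - 5)*(p^3 - 7*p^2 + 14*p - 8) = (p - 5)*(p - 1)*(p^2 - 6*p + 8) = (p - 5)*(p - 2)*(p - 1)*(p - 4)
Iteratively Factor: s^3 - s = (s - 1)*(s^2 + s) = (s - 1)*(s + 1)*(s)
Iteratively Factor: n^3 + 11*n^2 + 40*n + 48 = (n + 4)*(n^2 + 7*n + 12) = (n + 3)*(n + 4)*(n + 4)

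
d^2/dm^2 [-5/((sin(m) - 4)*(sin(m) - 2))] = 5*(4*sin(m)^4 - 18*sin(m)^3 - 2*sin(m)^2 + 84*sin(m) - 56)/((sin(m) - 4)^3*(sin(m) - 2)^3)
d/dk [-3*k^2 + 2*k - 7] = 2 - 6*k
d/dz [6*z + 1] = 6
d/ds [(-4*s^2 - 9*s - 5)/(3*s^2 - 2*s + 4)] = (35*s^2 - 2*s - 46)/(9*s^4 - 12*s^3 + 28*s^2 - 16*s + 16)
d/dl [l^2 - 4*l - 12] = 2*l - 4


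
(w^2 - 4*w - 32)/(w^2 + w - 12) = (w - 8)/(w - 3)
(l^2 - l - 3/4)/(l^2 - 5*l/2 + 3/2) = (l + 1/2)/(l - 1)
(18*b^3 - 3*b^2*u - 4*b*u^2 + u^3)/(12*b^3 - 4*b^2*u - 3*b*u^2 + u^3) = (-3*b + u)/(-2*b + u)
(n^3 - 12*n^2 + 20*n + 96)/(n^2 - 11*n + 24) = (n^2 - 4*n - 12)/(n - 3)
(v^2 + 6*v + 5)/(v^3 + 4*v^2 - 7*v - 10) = 1/(v - 2)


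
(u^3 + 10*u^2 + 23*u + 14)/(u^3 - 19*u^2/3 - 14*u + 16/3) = 3*(u^2 + 8*u + 7)/(3*u^2 - 25*u + 8)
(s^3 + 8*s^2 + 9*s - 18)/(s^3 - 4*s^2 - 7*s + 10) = (s^2 + 9*s + 18)/(s^2 - 3*s - 10)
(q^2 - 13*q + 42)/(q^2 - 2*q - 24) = (q - 7)/(q + 4)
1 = 1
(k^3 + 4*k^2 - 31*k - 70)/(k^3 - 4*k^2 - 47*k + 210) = (k + 2)/(k - 6)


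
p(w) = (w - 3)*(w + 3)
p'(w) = 2*w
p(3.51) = 3.32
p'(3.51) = 7.02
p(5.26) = 18.67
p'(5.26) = 10.52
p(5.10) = 17.01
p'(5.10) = 10.20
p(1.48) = -6.81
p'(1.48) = 2.96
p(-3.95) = 6.60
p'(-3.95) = -7.90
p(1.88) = -5.47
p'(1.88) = 3.76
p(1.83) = -5.65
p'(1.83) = 3.66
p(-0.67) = -8.55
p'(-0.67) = -1.34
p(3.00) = 0.00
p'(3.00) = 6.00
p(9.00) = 72.00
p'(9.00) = 18.00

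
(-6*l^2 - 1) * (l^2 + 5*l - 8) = -6*l^4 - 30*l^3 + 47*l^2 - 5*l + 8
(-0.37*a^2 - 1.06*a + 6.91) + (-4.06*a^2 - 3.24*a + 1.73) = -4.43*a^2 - 4.3*a + 8.64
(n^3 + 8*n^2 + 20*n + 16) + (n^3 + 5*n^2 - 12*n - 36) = 2*n^3 + 13*n^2 + 8*n - 20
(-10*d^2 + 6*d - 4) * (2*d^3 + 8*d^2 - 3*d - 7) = -20*d^5 - 68*d^4 + 70*d^3 + 20*d^2 - 30*d + 28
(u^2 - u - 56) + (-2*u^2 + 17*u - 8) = -u^2 + 16*u - 64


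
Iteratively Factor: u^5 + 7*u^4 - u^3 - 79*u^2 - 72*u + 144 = (u - 1)*(u^4 + 8*u^3 + 7*u^2 - 72*u - 144) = (u - 1)*(u + 3)*(u^3 + 5*u^2 - 8*u - 48) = (u - 1)*(u + 3)*(u + 4)*(u^2 + u - 12) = (u - 3)*(u - 1)*(u + 3)*(u + 4)*(u + 4)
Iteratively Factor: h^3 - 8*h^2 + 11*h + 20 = (h - 5)*(h^2 - 3*h - 4) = (h - 5)*(h + 1)*(h - 4)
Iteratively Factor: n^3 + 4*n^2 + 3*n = (n + 3)*(n^2 + n) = (n + 1)*(n + 3)*(n)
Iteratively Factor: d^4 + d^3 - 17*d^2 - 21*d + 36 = (d - 1)*(d^3 + 2*d^2 - 15*d - 36) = (d - 4)*(d - 1)*(d^2 + 6*d + 9) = (d - 4)*(d - 1)*(d + 3)*(d + 3)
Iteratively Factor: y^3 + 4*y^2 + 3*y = (y)*(y^2 + 4*y + 3) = y*(y + 1)*(y + 3)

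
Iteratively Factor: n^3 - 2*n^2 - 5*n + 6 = (n - 1)*(n^2 - n - 6) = (n - 1)*(n + 2)*(n - 3)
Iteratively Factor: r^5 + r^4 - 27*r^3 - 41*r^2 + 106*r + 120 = (r + 4)*(r^4 - 3*r^3 - 15*r^2 + 19*r + 30) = (r + 3)*(r + 4)*(r^3 - 6*r^2 + 3*r + 10) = (r - 2)*(r + 3)*(r + 4)*(r^2 - 4*r - 5) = (r - 5)*(r - 2)*(r + 3)*(r + 4)*(r + 1)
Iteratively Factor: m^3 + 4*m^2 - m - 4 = (m + 1)*(m^2 + 3*m - 4) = (m - 1)*(m + 1)*(m + 4)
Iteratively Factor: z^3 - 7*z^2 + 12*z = (z)*(z^2 - 7*z + 12) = z*(z - 4)*(z - 3)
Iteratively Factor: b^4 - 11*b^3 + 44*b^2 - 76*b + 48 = (b - 3)*(b^3 - 8*b^2 + 20*b - 16) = (b - 3)*(b - 2)*(b^2 - 6*b + 8) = (b - 3)*(b - 2)^2*(b - 4)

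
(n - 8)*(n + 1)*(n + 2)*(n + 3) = n^4 - 2*n^3 - 37*n^2 - 82*n - 48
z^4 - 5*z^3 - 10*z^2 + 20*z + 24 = (z - 6)*(z - 2)*(z + 1)*(z + 2)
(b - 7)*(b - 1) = b^2 - 8*b + 7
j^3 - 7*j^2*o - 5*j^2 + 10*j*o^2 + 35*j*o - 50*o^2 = (j - 5)*(j - 5*o)*(j - 2*o)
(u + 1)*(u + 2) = u^2 + 3*u + 2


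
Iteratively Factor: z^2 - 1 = (z - 1)*(z + 1)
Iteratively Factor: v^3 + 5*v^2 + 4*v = (v + 1)*(v^2 + 4*v) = v*(v + 1)*(v + 4)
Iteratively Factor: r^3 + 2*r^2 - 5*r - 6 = (r + 1)*(r^2 + r - 6) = (r - 2)*(r + 1)*(r + 3)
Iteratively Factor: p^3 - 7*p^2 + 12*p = (p - 3)*(p^2 - 4*p) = p*(p - 3)*(p - 4)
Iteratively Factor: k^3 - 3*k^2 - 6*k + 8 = (k - 1)*(k^2 - 2*k - 8) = (k - 1)*(k + 2)*(k - 4)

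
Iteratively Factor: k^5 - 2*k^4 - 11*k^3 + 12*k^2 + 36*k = (k + 2)*(k^4 - 4*k^3 - 3*k^2 + 18*k) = (k - 3)*(k + 2)*(k^3 - k^2 - 6*k) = k*(k - 3)*(k + 2)*(k^2 - k - 6) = k*(k - 3)*(k + 2)^2*(k - 3)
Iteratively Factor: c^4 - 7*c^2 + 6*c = (c + 3)*(c^3 - 3*c^2 + 2*c) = c*(c + 3)*(c^2 - 3*c + 2) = c*(c - 2)*(c + 3)*(c - 1)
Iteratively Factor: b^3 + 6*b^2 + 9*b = (b + 3)*(b^2 + 3*b) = (b + 3)^2*(b)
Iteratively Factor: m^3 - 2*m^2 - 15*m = (m - 5)*(m^2 + 3*m) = (m - 5)*(m + 3)*(m)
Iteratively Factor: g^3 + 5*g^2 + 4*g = (g)*(g^2 + 5*g + 4) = g*(g + 1)*(g + 4)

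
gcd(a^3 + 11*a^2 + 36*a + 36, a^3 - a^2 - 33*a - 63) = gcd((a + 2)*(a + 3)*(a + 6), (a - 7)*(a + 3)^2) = a + 3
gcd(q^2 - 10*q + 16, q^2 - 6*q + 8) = q - 2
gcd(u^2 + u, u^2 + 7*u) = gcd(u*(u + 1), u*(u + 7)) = u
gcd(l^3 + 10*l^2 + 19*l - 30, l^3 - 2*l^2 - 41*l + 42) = l^2 + 5*l - 6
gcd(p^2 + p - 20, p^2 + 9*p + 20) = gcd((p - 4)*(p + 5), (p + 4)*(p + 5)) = p + 5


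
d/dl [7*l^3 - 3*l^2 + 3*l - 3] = 21*l^2 - 6*l + 3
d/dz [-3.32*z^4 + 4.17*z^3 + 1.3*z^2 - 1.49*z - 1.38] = -13.28*z^3 + 12.51*z^2 + 2.6*z - 1.49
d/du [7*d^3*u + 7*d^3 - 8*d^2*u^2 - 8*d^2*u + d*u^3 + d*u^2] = d*(7*d^2 - 16*d*u - 8*d + 3*u^2 + 2*u)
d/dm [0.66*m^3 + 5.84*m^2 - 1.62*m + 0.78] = 1.98*m^2 + 11.68*m - 1.62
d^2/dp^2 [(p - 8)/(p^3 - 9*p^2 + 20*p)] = 2*(3*p^5 - 75*p^4 + 637*p^3 - 2424*p^2 + 4320*p - 3200)/(p^3*(p^6 - 27*p^5 + 303*p^4 - 1809*p^3 + 6060*p^2 - 10800*p + 8000))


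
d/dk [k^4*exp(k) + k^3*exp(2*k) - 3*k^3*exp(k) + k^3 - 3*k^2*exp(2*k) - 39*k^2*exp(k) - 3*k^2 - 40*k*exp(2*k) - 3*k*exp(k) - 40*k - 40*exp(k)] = k^4*exp(k) + 2*k^3*exp(2*k) + k^3*exp(k) - 3*k^2*exp(2*k) - 48*k^2*exp(k) + 3*k^2 - 86*k*exp(2*k) - 81*k*exp(k) - 6*k - 40*exp(2*k) - 43*exp(k) - 40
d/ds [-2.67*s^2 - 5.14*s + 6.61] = -5.34*s - 5.14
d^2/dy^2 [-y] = 0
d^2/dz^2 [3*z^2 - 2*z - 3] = 6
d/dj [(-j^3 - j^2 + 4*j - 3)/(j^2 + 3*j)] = (-j^4 - 6*j^3 - 7*j^2 + 6*j + 9)/(j^2*(j^2 + 6*j + 9))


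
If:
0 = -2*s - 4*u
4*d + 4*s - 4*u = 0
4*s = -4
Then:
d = 3/2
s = -1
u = 1/2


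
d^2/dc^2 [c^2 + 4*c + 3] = 2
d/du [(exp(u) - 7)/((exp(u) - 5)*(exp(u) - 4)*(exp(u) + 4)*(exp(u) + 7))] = 3*(-exp(4*u) + 8*exp(3*u) + 31*exp(2*u) - 238*exp(u) + 112)*exp(u)/(exp(8*u) + 4*exp(7*u) - 98*exp(6*u) - 268*exp(5*u) + 3593*exp(4*u) + 5504*exp(3*u) - 56096*exp(2*u) - 35840*exp(u) + 313600)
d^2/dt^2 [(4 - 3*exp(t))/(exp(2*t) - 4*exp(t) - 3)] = (-3*exp(4*t) + 4*exp(3*t) - 102*exp(2*t) + 148*exp(t) - 75)*exp(t)/(exp(6*t) - 12*exp(5*t) + 39*exp(4*t) + 8*exp(3*t) - 117*exp(2*t) - 108*exp(t) - 27)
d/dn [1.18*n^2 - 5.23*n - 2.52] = 2.36*n - 5.23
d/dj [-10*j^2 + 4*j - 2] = 4 - 20*j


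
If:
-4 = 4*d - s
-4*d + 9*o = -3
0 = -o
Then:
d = 3/4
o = 0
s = 7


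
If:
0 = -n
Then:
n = 0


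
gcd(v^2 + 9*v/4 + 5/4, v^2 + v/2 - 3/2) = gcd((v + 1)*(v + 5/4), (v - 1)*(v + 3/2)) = 1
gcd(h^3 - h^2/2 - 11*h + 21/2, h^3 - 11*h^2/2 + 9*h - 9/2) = h^2 - 4*h + 3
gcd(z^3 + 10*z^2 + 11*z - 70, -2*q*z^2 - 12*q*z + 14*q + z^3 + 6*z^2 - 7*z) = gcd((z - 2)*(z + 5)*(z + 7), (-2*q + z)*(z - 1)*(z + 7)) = z + 7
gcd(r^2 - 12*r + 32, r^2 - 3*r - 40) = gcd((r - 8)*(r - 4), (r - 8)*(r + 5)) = r - 8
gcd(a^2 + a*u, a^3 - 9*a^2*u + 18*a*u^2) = a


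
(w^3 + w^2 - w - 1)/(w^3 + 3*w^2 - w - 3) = (w + 1)/(w + 3)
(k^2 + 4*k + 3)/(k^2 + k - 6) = (k + 1)/(k - 2)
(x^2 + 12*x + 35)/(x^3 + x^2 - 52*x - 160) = (x + 7)/(x^2 - 4*x - 32)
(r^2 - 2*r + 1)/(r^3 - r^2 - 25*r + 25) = (r - 1)/(r^2 - 25)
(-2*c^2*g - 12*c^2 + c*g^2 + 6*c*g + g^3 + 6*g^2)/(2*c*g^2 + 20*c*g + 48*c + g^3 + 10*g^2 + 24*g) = (-c + g)/(g + 4)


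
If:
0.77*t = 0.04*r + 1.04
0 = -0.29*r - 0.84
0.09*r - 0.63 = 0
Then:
No Solution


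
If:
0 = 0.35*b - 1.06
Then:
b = 3.03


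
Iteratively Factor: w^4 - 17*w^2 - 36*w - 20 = (w + 1)*(w^3 - w^2 - 16*w - 20) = (w - 5)*(w + 1)*(w^2 + 4*w + 4) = (w - 5)*(w + 1)*(w + 2)*(w + 2)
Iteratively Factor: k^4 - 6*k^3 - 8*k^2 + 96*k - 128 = (k + 4)*(k^3 - 10*k^2 + 32*k - 32) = (k - 2)*(k + 4)*(k^2 - 8*k + 16) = (k - 4)*(k - 2)*(k + 4)*(k - 4)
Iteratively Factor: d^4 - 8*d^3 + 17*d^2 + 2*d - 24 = (d - 3)*(d^3 - 5*d^2 + 2*d + 8) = (d - 3)*(d - 2)*(d^2 - 3*d - 4) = (d - 4)*(d - 3)*(d - 2)*(d + 1)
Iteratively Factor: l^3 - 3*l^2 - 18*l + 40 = (l + 4)*(l^2 - 7*l + 10) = (l - 5)*(l + 4)*(l - 2)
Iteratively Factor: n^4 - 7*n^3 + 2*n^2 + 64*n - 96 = (n - 4)*(n^3 - 3*n^2 - 10*n + 24) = (n - 4)^2*(n^2 + n - 6) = (n - 4)^2*(n + 3)*(n - 2)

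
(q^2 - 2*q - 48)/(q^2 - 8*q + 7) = (q^2 - 2*q - 48)/(q^2 - 8*q + 7)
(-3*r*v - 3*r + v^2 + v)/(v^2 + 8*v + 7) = (-3*r + v)/(v + 7)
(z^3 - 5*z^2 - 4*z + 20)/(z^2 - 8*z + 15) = (z^2 - 4)/(z - 3)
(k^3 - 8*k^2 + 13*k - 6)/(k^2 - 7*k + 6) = k - 1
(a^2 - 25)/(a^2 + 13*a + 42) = (a^2 - 25)/(a^2 + 13*a + 42)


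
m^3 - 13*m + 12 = (m - 3)*(m - 1)*(m + 4)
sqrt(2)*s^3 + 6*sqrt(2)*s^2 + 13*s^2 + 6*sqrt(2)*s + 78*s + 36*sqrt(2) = (s + 6)*(s + 6*sqrt(2))*(sqrt(2)*s + 1)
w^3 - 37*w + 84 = (w - 4)*(w - 3)*(w + 7)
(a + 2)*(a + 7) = a^2 + 9*a + 14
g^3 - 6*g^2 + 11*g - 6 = (g - 3)*(g - 2)*(g - 1)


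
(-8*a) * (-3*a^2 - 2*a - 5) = 24*a^3 + 16*a^2 + 40*a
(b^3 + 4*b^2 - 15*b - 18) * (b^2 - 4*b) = b^5 - 31*b^3 + 42*b^2 + 72*b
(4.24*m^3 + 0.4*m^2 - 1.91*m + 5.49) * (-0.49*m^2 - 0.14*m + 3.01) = -2.0776*m^5 - 0.7896*m^4 + 13.6423*m^3 - 1.2187*m^2 - 6.5177*m + 16.5249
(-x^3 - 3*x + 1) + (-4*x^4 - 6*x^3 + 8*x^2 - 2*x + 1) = -4*x^4 - 7*x^3 + 8*x^2 - 5*x + 2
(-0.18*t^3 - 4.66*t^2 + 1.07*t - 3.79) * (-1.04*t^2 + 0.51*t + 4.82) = 0.1872*t^5 + 4.7546*t^4 - 4.357*t^3 - 17.9739*t^2 + 3.2245*t - 18.2678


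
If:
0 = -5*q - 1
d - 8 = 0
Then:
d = 8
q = -1/5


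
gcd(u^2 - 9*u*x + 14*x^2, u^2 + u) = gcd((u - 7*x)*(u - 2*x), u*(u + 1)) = 1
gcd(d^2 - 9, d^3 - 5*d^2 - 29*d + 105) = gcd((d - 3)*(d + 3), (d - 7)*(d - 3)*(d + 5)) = d - 3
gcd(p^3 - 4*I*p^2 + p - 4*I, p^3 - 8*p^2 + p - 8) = p^2 + 1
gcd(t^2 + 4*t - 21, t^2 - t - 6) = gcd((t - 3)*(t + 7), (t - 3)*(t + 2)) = t - 3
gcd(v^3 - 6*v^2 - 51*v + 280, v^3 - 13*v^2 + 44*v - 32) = v - 8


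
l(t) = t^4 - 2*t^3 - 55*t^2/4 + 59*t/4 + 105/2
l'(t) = 4*t^3 - 6*t^2 - 55*t/2 + 59/4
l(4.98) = 153.00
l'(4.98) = 223.02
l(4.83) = 121.85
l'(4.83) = 192.67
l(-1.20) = 20.53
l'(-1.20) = 32.20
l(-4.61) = 339.88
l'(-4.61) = -377.88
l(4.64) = 88.64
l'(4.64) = 157.56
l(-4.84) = 434.53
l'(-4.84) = -446.22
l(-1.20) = 20.53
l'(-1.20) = 32.20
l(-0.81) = 33.02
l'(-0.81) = 30.96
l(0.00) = 52.50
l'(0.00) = 14.75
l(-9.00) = 6825.00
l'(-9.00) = -3139.75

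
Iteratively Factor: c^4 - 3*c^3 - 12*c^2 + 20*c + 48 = (c + 2)*(c^3 - 5*c^2 - 2*c + 24) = (c - 4)*(c + 2)*(c^2 - c - 6) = (c - 4)*(c - 3)*(c + 2)*(c + 2)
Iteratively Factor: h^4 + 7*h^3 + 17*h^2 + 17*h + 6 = (h + 3)*(h^3 + 4*h^2 + 5*h + 2) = (h + 1)*(h + 3)*(h^2 + 3*h + 2) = (h + 1)^2*(h + 3)*(h + 2)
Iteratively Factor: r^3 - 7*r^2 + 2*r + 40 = (r + 2)*(r^2 - 9*r + 20) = (r - 4)*(r + 2)*(r - 5)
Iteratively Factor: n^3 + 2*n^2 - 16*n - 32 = (n + 4)*(n^2 - 2*n - 8) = (n + 2)*(n + 4)*(n - 4)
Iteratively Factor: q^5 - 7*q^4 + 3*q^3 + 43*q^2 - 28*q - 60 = (q - 2)*(q^4 - 5*q^3 - 7*q^2 + 29*q + 30) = (q - 3)*(q - 2)*(q^3 - 2*q^2 - 13*q - 10) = (q - 3)*(q - 2)*(q + 2)*(q^2 - 4*q - 5) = (q - 5)*(q - 3)*(q - 2)*(q + 2)*(q + 1)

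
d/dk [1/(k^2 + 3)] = -2*k/(k^2 + 3)^2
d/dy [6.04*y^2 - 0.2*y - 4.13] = 12.08*y - 0.2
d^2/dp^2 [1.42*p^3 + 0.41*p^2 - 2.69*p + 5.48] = 8.52*p + 0.82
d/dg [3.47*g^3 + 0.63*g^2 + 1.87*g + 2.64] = 10.41*g^2 + 1.26*g + 1.87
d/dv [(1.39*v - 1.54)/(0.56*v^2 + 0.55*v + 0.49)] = (-0.7784*v^2 + 1.7248*v + 1.5281)/(0.3136*v^4 + 0.616*v^3 + 0.8513*v^2 + 0.539*v + 0.2401)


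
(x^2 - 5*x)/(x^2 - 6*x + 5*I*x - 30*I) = x*(x - 5)/(x^2 + x*(-6 + 5*I) - 30*I)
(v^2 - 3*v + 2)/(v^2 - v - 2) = (v - 1)/(v + 1)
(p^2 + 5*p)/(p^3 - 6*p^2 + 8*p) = (p + 5)/(p^2 - 6*p + 8)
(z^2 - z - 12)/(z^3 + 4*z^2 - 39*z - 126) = (z - 4)/(z^2 + z - 42)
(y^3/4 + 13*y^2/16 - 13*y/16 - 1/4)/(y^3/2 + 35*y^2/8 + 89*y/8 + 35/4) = (4*y^3 + 13*y^2 - 13*y - 4)/(2*(4*y^3 + 35*y^2 + 89*y + 70))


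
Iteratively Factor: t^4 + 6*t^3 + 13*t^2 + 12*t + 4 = (t + 1)*(t^3 + 5*t^2 + 8*t + 4) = (t + 1)*(t + 2)*(t^2 + 3*t + 2) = (t + 1)^2*(t + 2)*(t + 2)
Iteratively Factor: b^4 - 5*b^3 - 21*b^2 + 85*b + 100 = (b - 5)*(b^3 - 21*b - 20) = (b - 5)*(b + 1)*(b^2 - b - 20) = (b - 5)^2*(b + 1)*(b + 4)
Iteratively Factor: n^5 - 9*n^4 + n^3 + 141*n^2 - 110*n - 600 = (n - 5)*(n^4 - 4*n^3 - 19*n^2 + 46*n + 120) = (n - 5)*(n + 2)*(n^3 - 6*n^2 - 7*n + 60) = (n - 5)^2*(n + 2)*(n^2 - n - 12) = (n - 5)^2*(n - 4)*(n + 2)*(n + 3)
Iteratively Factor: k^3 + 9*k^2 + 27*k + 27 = (k + 3)*(k^2 + 6*k + 9) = (k + 3)^2*(k + 3)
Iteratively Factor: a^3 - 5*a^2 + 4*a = (a)*(a^2 - 5*a + 4) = a*(a - 1)*(a - 4)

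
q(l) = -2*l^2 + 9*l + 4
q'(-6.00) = 33.00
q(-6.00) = -122.00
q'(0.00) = 9.00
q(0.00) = 4.00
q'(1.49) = 3.04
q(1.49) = 12.97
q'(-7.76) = 40.04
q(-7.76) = -186.28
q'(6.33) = -16.32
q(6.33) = -19.17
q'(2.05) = 0.80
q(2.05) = 14.04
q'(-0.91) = 12.64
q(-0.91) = -5.85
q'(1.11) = 4.56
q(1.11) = 11.53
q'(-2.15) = 17.60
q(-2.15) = -24.60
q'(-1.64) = 15.56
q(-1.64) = -16.14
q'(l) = 9 - 4*l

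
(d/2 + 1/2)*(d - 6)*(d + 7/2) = d^3/2 - 3*d^2/4 - 47*d/4 - 21/2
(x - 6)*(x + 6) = x^2 - 36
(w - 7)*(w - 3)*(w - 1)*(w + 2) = w^4 - 9*w^3 + 9*w^2 + 41*w - 42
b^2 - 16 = (b - 4)*(b + 4)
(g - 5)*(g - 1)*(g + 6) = g^3 - 31*g + 30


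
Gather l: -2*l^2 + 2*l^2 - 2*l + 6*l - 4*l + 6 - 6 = 0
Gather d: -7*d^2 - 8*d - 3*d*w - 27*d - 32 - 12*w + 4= -7*d^2 + d*(-3*w - 35) - 12*w - 28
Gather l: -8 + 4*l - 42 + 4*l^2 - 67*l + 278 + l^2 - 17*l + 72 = 5*l^2 - 80*l + 300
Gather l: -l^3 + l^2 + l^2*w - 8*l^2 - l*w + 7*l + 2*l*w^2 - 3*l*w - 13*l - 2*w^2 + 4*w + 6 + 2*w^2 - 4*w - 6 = -l^3 + l^2*(w - 7) + l*(2*w^2 - 4*w - 6)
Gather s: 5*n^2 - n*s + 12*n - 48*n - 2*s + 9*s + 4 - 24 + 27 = 5*n^2 - 36*n + s*(7 - n) + 7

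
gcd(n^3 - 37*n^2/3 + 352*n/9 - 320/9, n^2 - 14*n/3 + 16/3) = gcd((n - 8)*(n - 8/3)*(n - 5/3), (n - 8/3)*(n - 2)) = n - 8/3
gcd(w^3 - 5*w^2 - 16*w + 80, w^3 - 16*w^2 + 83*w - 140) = w^2 - 9*w + 20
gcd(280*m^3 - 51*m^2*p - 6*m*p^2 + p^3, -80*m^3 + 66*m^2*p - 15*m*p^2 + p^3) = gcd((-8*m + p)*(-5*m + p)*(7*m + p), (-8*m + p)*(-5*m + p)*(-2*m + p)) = 40*m^2 - 13*m*p + p^2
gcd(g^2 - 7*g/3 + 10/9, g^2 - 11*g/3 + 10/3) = g - 5/3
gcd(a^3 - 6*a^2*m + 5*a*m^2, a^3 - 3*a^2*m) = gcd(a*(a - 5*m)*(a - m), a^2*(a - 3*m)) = a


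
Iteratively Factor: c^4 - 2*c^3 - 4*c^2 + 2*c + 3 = (c + 1)*(c^3 - 3*c^2 - c + 3) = (c - 1)*(c + 1)*(c^2 - 2*c - 3) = (c - 3)*(c - 1)*(c + 1)*(c + 1)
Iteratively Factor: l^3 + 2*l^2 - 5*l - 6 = (l + 3)*(l^2 - l - 2) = (l - 2)*(l + 3)*(l + 1)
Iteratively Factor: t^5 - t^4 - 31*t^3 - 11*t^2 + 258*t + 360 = (t - 5)*(t^4 + 4*t^3 - 11*t^2 - 66*t - 72) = (t - 5)*(t + 2)*(t^3 + 2*t^2 - 15*t - 36) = (t - 5)*(t + 2)*(t + 3)*(t^2 - t - 12) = (t - 5)*(t + 2)*(t + 3)^2*(t - 4)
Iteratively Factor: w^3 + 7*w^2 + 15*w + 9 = (w + 1)*(w^2 + 6*w + 9) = (w + 1)*(w + 3)*(w + 3)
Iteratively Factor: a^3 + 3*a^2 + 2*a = (a + 2)*(a^2 + a) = (a + 1)*(a + 2)*(a)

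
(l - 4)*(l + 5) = l^2 + l - 20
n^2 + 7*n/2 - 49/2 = (n - 7/2)*(n + 7)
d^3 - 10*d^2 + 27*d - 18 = (d - 6)*(d - 3)*(d - 1)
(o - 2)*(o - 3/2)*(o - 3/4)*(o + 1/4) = o^4 - 4*o^3 + 73*o^2/16 - 27*o/32 - 9/16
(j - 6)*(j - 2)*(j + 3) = j^3 - 5*j^2 - 12*j + 36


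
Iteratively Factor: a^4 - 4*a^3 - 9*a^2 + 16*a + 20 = (a - 2)*(a^3 - 2*a^2 - 13*a - 10) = (a - 2)*(a + 2)*(a^2 - 4*a - 5) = (a - 2)*(a + 1)*(a + 2)*(a - 5)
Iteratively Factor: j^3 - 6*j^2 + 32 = (j + 2)*(j^2 - 8*j + 16) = (j - 4)*(j + 2)*(j - 4)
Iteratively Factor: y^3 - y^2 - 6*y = (y)*(y^2 - y - 6) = y*(y - 3)*(y + 2)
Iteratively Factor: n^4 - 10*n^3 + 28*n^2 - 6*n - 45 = (n - 3)*(n^3 - 7*n^2 + 7*n + 15) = (n - 5)*(n - 3)*(n^2 - 2*n - 3) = (n - 5)*(n - 3)*(n + 1)*(n - 3)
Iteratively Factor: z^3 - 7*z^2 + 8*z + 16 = (z - 4)*(z^2 - 3*z - 4) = (z - 4)*(z + 1)*(z - 4)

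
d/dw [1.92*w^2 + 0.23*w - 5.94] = 3.84*w + 0.23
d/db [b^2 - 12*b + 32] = 2*b - 12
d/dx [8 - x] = -1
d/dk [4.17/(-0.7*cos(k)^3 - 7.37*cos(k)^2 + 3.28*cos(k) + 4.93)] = (-8.757*cos(k)^2 - 61.4658*cos(k) + 13.6776)*sin(k)/(0.7*cos(k)^3 + 7.37*cos(k)^2 - 3.28*cos(k) - 4.93)^2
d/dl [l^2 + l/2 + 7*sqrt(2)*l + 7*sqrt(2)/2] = 2*l + 1/2 + 7*sqrt(2)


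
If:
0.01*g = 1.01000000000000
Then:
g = 101.00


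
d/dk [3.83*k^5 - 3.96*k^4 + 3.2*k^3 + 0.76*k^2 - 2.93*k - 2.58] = 19.15*k^4 - 15.84*k^3 + 9.6*k^2 + 1.52*k - 2.93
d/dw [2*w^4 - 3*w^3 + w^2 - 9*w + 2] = 8*w^3 - 9*w^2 + 2*w - 9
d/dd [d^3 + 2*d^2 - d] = 3*d^2 + 4*d - 1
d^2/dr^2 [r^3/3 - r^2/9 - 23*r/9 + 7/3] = 2*r - 2/9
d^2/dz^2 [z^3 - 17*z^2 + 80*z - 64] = 6*z - 34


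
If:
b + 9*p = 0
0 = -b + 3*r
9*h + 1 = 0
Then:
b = 3*r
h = -1/9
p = -r/3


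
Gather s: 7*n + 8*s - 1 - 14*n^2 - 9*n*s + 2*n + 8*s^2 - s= -14*n^2 + 9*n + 8*s^2 + s*(7 - 9*n) - 1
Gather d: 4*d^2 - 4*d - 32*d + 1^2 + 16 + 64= 4*d^2 - 36*d + 81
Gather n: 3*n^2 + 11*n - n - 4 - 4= 3*n^2 + 10*n - 8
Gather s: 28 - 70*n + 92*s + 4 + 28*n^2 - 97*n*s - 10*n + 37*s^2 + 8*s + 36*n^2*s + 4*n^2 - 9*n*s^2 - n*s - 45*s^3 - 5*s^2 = 32*n^2 - 80*n - 45*s^3 + s^2*(32 - 9*n) + s*(36*n^2 - 98*n + 100) + 32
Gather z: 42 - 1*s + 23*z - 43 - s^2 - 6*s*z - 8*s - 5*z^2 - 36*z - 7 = -s^2 - 9*s - 5*z^2 + z*(-6*s - 13) - 8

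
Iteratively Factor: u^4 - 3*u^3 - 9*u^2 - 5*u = (u - 5)*(u^3 + 2*u^2 + u) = u*(u - 5)*(u^2 + 2*u + 1) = u*(u - 5)*(u + 1)*(u + 1)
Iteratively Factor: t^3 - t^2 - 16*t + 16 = (t - 1)*(t^2 - 16) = (t - 4)*(t - 1)*(t + 4)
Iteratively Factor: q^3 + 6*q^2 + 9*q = (q)*(q^2 + 6*q + 9) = q*(q + 3)*(q + 3)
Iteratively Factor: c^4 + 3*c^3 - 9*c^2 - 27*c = (c - 3)*(c^3 + 6*c^2 + 9*c) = (c - 3)*(c + 3)*(c^2 + 3*c) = c*(c - 3)*(c + 3)*(c + 3)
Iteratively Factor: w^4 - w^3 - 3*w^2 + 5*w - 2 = (w + 2)*(w^3 - 3*w^2 + 3*w - 1) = (w - 1)*(w + 2)*(w^2 - 2*w + 1) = (w - 1)^2*(w + 2)*(w - 1)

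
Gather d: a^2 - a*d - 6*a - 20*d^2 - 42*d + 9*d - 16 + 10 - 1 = a^2 - 6*a - 20*d^2 + d*(-a - 33) - 7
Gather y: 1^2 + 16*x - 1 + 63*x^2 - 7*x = 63*x^2 + 9*x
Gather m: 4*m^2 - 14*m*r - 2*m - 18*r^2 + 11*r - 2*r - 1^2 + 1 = 4*m^2 + m*(-14*r - 2) - 18*r^2 + 9*r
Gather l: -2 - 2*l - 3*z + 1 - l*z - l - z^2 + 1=l*(-z - 3) - z^2 - 3*z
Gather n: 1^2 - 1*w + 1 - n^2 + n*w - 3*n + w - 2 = -n^2 + n*(w - 3)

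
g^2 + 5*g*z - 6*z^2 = (g - z)*(g + 6*z)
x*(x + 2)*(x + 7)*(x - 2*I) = x^4 + 9*x^3 - 2*I*x^3 + 14*x^2 - 18*I*x^2 - 28*I*x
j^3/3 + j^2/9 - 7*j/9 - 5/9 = (j/3 + 1/3)*(j - 5/3)*(j + 1)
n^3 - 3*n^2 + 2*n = n*(n - 2)*(n - 1)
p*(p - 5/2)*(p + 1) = p^3 - 3*p^2/2 - 5*p/2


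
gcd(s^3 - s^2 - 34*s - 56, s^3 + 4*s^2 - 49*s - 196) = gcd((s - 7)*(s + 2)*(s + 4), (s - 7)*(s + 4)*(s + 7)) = s^2 - 3*s - 28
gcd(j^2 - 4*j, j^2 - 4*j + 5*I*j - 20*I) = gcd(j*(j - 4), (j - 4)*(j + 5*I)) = j - 4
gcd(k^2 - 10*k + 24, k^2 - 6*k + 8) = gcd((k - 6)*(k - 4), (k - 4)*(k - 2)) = k - 4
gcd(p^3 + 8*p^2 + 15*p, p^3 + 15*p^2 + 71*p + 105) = p^2 + 8*p + 15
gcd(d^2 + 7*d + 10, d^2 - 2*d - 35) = d + 5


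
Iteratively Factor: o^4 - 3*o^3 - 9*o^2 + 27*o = (o + 3)*(o^3 - 6*o^2 + 9*o) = (o - 3)*(o + 3)*(o^2 - 3*o) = o*(o - 3)*(o + 3)*(o - 3)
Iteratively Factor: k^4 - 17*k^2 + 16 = (k + 1)*(k^3 - k^2 - 16*k + 16) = (k - 1)*(k + 1)*(k^2 - 16) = (k - 4)*(k - 1)*(k + 1)*(k + 4)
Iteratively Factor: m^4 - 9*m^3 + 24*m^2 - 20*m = (m - 2)*(m^3 - 7*m^2 + 10*m) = (m - 2)^2*(m^2 - 5*m) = (m - 5)*(m - 2)^2*(m)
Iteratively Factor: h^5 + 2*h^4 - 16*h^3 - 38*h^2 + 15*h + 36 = (h - 4)*(h^4 + 6*h^3 + 8*h^2 - 6*h - 9) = (h - 4)*(h + 1)*(h^3 + 5*h^2 + 3*h - 9) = (h - 4)*(h + 1)*(h + 3)*(h^2 + 2*h - 3) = (h - 4)*(h - 1)*(h + 1)*(h + 3)*(h + 3)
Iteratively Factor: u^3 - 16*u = (u)*(u^2 - 16) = u*(u + 4)*(u - 4)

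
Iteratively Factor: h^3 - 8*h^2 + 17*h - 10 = (h - 1)*(h^2 - 7*h + 10) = (h - 2)*(h - 1)*(h - 5)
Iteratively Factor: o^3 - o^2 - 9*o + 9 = (o - 3)*(o^2 + 2*o - 3) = (o - 3)*(o + 3)*(o - 1)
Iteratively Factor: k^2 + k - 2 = (k + 2)*(k - 1)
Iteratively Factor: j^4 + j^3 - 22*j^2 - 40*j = (j + 4)*(j^3 - 3*j^2 - 10*j) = j*(j + 4)*(j^2 - 3*j - 10) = j*(j + 2)*(j + 4)*(j - 5)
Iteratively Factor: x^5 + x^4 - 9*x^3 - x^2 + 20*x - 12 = (x + 3)*(x^4 - 2*x^3 - 3*x^2 + 8*x - 4) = (x - 1)*(x + 3)*(x^3 - x^2 - 4*x + 4) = (x - 1)*(x + 2)*(x + 3)*(x^2 - 3*x + 2) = (x - 1)^2*(x + 2)*(x + 3)*(x - 2)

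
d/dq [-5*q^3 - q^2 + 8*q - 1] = -15*q^2 - 2*q + 8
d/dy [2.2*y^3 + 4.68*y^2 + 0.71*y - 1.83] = 6.6*y^2 + 9.36*y + 0.71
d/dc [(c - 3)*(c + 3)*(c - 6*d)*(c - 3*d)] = 4*c^3 - 27*c^2*d + 36*c*d^2 - 18*c + 81*d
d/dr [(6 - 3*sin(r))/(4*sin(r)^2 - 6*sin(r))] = 3*(cos(r) - 4/tan(r) + 3*cos(r)/sin(r)^2)/(2*sin(r) - 3)^2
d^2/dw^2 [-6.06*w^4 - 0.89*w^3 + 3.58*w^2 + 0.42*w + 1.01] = -72.72*w^2 - 5.34*w + 7.16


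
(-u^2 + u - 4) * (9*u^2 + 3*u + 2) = -9*u^4 + 6*u^3 - 35*u^2 - 10*u - 8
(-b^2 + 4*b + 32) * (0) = 0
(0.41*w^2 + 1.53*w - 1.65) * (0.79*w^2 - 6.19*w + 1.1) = 0.3239*w^4 - 1.3292*w^3 - 10.3232*w^2 + 11.8965*w - 1.815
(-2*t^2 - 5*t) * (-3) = 6*t^2 + 15*t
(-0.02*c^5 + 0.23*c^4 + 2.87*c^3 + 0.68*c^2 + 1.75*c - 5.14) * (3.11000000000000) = -0.0622*c^5 + 0.7153*c^4 + 8.9257*c^3 + 2.1148*c^2 + 5.4425*c - 15.9854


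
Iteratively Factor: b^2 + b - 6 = (b - 2)*(b + 3)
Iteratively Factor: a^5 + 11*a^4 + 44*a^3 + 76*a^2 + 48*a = (a + 4)*(a^4 + 7*a^3 + 16*a^2 + 12*a) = (a + 3)*(a + 4)*(a^3 + 4*a^2 + 4*a) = (a + 2)*(a + 3)*(a + 4)*(a^2 + 2*a) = (a + 2)^2*(a + 3)*(a + 4)*(a)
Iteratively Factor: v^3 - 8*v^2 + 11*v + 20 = (v + 1)*(v^2 - 9*v + 20) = (v - 5)*(v + 1)*(v - 4)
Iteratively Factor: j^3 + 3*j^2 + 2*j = (j + 1)*(j^2 + 2*j) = j*(j + 1)*(j + 2)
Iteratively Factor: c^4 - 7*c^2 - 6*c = (c + 1)*(c^3 - c^2 - 6*c) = (c + 1)*(c + 2)*(c^2 - 3*c) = c*(c + 1)*(c + 2)*(c - 3)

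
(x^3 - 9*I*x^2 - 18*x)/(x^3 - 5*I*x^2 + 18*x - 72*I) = x/(x + 4*I)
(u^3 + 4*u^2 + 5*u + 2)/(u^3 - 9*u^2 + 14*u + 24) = (u^2 + 3*u + 2)/(u^2 - 10*u + 24)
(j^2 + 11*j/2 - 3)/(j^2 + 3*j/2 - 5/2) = (2*j^2 + 11*j - 6)/(2*j^2 + 3*j - 5)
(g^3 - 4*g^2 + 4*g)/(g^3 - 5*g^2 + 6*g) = (g - 2)/(g - 3)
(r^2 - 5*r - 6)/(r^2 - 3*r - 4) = (r - 6)/(r - 4)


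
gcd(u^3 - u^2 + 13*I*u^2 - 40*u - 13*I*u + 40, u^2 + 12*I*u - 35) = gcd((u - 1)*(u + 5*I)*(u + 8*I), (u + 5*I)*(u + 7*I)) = u + 5*I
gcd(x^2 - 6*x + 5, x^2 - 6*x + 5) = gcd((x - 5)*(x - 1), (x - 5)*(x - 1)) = x^2 - 6*x + 5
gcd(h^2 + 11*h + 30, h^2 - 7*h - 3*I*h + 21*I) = 1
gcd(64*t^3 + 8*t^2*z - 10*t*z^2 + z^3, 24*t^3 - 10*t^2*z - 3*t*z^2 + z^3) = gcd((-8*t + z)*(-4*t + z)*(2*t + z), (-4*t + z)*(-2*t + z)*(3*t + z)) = -4*t + z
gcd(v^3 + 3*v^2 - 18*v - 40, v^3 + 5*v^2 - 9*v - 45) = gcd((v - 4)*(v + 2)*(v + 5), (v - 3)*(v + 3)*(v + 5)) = v + 5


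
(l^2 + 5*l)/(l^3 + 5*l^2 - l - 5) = l/(l^2 - 1)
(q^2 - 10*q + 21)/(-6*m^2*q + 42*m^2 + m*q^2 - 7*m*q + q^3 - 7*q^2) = (q - 3)/(-6*m^2 + m*q + q^2)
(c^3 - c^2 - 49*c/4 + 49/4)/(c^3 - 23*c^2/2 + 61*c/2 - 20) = (4*c^2 - 49)/(2*(2*c^2 - 21*c + 40))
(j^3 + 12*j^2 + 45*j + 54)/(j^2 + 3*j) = j + 9 + 18/j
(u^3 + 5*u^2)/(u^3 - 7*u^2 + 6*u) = u*(u + 5)/(u^2 - 7*u + 6)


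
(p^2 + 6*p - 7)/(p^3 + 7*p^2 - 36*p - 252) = (p - 1)/(p^2 - 36)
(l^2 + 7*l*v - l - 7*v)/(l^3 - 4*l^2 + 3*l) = (l + 7*v)/(l*(l - 3))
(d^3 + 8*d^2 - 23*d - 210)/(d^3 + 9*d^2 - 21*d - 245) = (d + 6)/(d + 7)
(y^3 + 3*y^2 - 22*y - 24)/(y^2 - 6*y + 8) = (y^2 + 7*y + 6)/(y - 2)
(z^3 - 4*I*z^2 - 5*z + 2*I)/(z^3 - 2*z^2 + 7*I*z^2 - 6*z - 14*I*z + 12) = (z^3 - 4*I*z^2 - 5*z + 2*I)/(z^3 + z^2*(-2 + 7*I) + z*(-6 - 14*I) + 12)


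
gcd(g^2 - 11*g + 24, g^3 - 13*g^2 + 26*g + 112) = g - 8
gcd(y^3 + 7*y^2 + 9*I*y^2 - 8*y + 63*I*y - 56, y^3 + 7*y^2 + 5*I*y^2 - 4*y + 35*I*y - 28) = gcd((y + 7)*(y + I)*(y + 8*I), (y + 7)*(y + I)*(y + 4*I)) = y^2 + y*(7 + I) + 7*I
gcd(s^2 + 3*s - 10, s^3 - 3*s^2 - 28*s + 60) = s^2 + 3*s - 10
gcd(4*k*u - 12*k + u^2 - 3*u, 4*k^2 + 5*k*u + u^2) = 4*k + u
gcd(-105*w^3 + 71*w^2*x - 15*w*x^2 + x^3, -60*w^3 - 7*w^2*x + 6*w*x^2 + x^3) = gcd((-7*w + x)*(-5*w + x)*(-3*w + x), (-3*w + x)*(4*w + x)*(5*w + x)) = -3*w + x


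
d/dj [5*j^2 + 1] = 10*j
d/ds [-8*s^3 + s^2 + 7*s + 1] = -24*s^2 + 2*s + 7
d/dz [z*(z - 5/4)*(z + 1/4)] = 3*z^2 - 2*z - 5/16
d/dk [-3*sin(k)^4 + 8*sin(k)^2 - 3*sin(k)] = (-12*sin(k)^3 + 16*sin(k) - 3)*cos(k)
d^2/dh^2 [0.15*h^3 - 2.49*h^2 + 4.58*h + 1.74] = 0.9*h - 4.98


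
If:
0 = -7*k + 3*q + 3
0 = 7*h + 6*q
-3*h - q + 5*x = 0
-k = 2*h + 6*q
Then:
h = 6/77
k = 30/77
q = -1/11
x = 1/35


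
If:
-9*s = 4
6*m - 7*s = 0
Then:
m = -14/27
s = -4/9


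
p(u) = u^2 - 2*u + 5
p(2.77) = 7.13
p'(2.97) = 3.94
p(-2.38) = 15.42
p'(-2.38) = -6.76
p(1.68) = 4.46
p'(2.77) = 3.54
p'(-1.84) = -5.68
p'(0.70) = -0.60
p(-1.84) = 12.07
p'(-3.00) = -8.00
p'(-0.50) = -3.00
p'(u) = 2*u - 2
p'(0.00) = -2.00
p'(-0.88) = -3.76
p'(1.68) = 1.36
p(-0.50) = 6.25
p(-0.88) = 7.53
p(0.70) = 4.09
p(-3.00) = 20.00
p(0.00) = 5.00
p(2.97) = 7.88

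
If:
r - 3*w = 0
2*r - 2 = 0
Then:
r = 1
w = 1/3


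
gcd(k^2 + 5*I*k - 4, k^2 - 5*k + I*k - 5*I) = k + I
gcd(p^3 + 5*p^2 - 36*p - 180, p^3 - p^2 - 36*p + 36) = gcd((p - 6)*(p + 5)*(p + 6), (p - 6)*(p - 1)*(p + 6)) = p^2 - 36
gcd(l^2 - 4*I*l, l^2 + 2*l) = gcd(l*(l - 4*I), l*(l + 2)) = l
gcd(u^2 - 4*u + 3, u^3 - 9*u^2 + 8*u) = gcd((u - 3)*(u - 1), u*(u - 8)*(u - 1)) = u - 1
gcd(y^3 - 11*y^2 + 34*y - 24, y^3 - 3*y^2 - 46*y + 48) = y - 1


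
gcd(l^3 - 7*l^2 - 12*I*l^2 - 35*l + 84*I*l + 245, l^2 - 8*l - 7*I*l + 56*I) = l - 7*I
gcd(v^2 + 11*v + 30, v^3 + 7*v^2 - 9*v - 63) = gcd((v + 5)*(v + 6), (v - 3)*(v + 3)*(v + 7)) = 1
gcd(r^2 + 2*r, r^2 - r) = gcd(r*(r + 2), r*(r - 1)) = r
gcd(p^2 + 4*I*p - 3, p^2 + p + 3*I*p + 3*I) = p + 3*I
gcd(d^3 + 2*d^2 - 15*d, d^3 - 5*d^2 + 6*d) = d^2 - 3*d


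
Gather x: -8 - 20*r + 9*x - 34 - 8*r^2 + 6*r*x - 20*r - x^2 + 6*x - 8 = -8*r^2 - 40*r - x^2 + x*(6*r + 15) - 50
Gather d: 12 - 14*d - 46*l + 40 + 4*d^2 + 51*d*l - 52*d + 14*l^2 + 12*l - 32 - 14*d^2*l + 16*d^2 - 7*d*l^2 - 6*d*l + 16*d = d^2*(20 - 14*l) + d*(-7*l^2 + 45*l - 50) + 14*l^2 - 34*l + 20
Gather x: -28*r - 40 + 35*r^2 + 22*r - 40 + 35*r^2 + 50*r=70*r^2 + 44*r - 80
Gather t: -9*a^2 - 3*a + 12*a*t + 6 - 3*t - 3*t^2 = -9*a^2 - 3*a - 3*t^2 + t*(12*a - 3) + 6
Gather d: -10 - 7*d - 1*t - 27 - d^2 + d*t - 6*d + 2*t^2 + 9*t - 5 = -d^2 + d*(t - 13) + 2*t^2 + 8*t - 42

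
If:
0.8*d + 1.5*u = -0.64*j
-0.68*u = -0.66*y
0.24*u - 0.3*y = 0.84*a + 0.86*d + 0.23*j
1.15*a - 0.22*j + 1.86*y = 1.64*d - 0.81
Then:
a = -0.403728502024225*y - 0.256914915719054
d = 1.38913683626056*y + 0.376958129613984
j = -4.01123722179629*y - 0.471197662017479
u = 0.970588235294118*y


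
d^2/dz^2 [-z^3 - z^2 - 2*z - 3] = -6*z - 2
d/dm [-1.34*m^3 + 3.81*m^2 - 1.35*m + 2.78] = -4.02*m^2 + 7.62*m - 1.35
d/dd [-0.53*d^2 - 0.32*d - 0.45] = -1.06*d - 0.32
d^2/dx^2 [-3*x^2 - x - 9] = -6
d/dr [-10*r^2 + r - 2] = 1 - 20*r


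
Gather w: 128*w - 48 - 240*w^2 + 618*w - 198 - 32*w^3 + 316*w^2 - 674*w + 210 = -32*w^3 + 76*w^2 + 72*w - 36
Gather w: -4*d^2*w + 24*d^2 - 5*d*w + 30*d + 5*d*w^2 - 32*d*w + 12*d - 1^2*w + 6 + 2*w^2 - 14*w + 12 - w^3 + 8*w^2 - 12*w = 24*d^2 + 42*d - w^3 + w^2*(5*d + 10) + w*(-4*d^2 - 37*d - 27) + 18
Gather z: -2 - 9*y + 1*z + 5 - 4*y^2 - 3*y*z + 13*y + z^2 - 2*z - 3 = -4*y^2 + 4*y + z^2 + z*(-3*y - 1)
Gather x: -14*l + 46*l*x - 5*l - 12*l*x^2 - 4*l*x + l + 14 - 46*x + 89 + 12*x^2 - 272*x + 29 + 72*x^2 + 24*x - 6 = -18*l + x^2*(84 - 12*l) + x*(42*l - 294) + 126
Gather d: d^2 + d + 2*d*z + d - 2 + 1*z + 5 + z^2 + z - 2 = d^2 + d*(2*z + 2) + z^2 + 2*z + 1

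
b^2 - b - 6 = (b - 3)*(b + 2)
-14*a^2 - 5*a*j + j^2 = (-7*a + j)*(2*a + j)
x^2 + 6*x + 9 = (x + 3)^2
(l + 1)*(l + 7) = l^2 + 8*l + 7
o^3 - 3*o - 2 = (o - 2)*(o + 1)^2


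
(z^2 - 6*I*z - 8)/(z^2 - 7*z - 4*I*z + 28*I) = (z - 2*I)/(z - 7)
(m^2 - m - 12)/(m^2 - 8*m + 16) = (m + 3)/(m - 4)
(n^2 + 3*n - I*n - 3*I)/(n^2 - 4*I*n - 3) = (n + 3)/(n - 3*I)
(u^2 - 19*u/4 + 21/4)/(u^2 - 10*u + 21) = (u - 7/4)/(u - 7)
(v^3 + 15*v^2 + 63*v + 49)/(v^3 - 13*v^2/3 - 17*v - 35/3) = 3*(v^2 + 14*v + 49)/(3*v^2 - 16*v - 35)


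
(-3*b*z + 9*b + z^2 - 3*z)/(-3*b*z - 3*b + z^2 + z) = (z - 3)/(z + 1)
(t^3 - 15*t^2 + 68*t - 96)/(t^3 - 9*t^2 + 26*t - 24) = (t - 8)/(t - 2)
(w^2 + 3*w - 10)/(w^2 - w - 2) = (w + 5)/(w + 1)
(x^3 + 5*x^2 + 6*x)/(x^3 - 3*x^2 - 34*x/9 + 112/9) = 9*x*(x + 3)/(9*x^2 - 45*x + 56)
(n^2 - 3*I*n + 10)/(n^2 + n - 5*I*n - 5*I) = (n + 2*I)/(n + 1)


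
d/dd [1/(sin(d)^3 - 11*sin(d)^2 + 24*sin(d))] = (-3*cos(d) + 22/tan(d) - 24*cos(d)/sin(d)^2)/((sin(d) - 8)^2*(sin(d) - 3)^2)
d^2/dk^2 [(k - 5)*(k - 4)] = 2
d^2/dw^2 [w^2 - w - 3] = 2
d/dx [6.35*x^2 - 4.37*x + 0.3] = 12.7*x - 4.37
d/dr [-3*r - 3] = -3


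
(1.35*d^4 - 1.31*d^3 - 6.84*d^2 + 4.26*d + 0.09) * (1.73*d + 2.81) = 2.3355*d^5 + 1.5272*d^4 - 15.5143*d^3 - 11.8506*d^2 + 12.1263*d + 0.2529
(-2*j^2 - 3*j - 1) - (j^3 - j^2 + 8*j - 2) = -j^3 - j^2 - 11*j + 1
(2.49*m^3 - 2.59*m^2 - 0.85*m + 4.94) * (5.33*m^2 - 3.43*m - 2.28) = 13.2717*m^5 - 22.3454*m^4 - 1.324*m^3 + 35.1509*m^2 - 15.0062*m - 11.2632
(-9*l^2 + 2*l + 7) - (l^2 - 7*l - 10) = -10*l^2 + 9*l + 17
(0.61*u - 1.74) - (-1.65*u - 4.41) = 2.26*u + 2.67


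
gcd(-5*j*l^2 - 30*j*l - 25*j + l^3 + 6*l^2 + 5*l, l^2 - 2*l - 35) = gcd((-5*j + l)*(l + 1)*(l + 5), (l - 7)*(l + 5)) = l + 5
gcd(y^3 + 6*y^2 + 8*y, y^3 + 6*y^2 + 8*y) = y^3 + 6*y^2 + 8*y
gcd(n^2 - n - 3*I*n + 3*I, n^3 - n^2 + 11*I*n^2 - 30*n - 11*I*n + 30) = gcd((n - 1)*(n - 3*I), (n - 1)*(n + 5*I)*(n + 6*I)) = n - 1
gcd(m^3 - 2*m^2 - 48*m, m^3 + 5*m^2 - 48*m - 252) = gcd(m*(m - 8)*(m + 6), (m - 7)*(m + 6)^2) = m + 6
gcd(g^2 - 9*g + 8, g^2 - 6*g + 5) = g - 1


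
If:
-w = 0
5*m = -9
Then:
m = -9/5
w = 0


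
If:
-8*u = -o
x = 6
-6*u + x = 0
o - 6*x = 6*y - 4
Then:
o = 8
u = 1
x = 6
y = -4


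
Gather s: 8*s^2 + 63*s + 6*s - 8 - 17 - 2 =8*s^2 + 69*s - 27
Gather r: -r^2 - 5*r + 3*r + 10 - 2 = -r^2 - 2*r + 8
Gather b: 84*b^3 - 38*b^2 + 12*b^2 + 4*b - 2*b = 84*b^3 - 26*b^2 + 2*b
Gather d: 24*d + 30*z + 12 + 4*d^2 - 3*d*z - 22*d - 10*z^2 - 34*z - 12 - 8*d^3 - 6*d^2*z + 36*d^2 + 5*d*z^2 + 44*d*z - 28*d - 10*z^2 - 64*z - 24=-8*d^3 + d^2*(40 - 6*z) + d*(5*z^2 + 41*z - 26) - 20*z^2 - 68*z - 24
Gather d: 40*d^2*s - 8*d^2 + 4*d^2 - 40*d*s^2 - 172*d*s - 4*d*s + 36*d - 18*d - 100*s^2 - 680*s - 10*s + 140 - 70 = d^2*(40*s - 4) + d*(-40*s^2 - 176*s + 18) - 100*s^2 - 690*s + 70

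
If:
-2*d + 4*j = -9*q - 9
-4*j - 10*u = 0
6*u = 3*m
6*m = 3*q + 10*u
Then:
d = 9/2 - 2*u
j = -5*u/2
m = 2*u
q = 2*u/3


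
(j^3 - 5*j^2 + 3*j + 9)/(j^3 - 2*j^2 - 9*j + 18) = (j^2 - 2*j - 3)/(j^2 + j - 6)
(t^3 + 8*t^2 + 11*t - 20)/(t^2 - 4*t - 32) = (t^2 + 4*t - 5)/(t - 8)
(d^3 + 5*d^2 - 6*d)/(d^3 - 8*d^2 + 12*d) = (d^2 + 5*d - 6)/(d^2 - 8*d + 12)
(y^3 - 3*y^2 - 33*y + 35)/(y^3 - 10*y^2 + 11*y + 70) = (y^2 + 4*y - 5)/(y^2 - 3*y - 10)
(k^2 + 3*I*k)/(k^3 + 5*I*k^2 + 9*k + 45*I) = k/(k^2 + 2*I*k + 15)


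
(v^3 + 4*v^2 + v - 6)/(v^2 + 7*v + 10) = (v^2 + 2*v - 3)/(v + 5)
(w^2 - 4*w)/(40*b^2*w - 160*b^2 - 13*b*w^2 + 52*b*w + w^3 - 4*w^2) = w/(40*b^2 - 13*b*w + w^2)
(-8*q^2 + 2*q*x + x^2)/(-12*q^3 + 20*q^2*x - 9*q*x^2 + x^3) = (4*q + x)/(6*q^2 - 7*q*x + x^2)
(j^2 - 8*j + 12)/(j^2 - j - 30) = (j - 2)/(j + 5)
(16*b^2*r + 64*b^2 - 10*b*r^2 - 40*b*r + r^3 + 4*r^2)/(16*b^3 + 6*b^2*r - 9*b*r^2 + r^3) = (r + 4)/(b + r)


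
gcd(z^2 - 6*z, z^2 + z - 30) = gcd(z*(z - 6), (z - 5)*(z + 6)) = 1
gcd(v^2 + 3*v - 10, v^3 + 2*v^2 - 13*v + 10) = v^2 + 3*v - 10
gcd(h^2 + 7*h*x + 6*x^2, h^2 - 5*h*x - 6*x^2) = h + x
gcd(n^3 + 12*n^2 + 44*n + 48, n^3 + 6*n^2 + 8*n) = n^2 + 6*n + 8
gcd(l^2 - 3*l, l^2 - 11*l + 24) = l - 3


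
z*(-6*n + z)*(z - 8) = -6*n*z^2 + 48*n*z + z^3 - 8*z^2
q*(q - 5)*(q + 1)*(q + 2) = q^4 - 2*q^3 - 13*q^2 - 10*q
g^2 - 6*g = g*(g - 6)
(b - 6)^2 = b^2 - 12*b + 36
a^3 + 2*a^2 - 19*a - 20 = (a - 4)*(a + 1)*(a + 5)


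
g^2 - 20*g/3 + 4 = (g - 6)*(g - 2/3)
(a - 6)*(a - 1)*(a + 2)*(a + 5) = a^4 - 33*a^2 - 28*a + 60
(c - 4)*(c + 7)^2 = c^3 + 10*c^2 - 7*c - 196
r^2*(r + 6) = r^3 + 6*r^2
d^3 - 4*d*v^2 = d*(d - 2*v)*(d + 2*v)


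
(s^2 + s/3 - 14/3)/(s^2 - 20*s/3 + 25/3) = (3*s^2 + s - 14)/(3*s^2 - 20*s + 25)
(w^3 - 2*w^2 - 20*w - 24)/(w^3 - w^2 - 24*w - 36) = (w + 2)/(w + 3)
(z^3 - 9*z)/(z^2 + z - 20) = z*(z^2 - 9)/(z^2 + z - 20)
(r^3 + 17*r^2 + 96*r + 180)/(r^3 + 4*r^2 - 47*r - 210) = (r + 6)/(r - 7)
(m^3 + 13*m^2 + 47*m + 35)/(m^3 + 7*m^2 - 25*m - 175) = (m + 1)/(m - 5)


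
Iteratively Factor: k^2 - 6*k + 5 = (k - 5)*(k - 1)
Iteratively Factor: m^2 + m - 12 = (m - 3)*(m + 4)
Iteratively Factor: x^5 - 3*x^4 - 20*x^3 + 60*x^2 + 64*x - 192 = (x - 4)*(x^4 + x^3 - 16*x^2 - 4*x + 48) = (x - 4)*(x + 2)*(x^3 - x^2 - 14*x + 24) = (x - 4)*(x + 2)*(x + 4)*(x^2 - 5*x + 6) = (x - 4)*(x - 3)*(x + 2)*(x + 4)*(x - 2)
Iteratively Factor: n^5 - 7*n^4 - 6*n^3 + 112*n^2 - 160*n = (n + 4)*(n^4 - 11*n^3 + 38*n^2 - 40*n) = (n - 5)*(n + 4)*(n^3 - 6*n^2 + 8*n) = (n - 5)*(n - 2)*(n + 4)*(n^2 - 4*n) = (n - 5)*(n - 4)*(n - 2)*(n + 4)*(n)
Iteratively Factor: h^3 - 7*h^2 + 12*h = (h)*(h^2 - 7*h + 12) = h*(h - 4)*(h - 3)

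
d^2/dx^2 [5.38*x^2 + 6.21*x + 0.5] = 10.7600000000000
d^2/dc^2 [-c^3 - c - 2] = -6*c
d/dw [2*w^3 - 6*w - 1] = 6*w^2 - 6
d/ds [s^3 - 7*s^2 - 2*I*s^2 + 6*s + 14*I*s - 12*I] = 3*s^2 - 14*s - 4*I*s + 6 + 14*I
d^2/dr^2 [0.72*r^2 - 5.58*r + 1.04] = 1.44000000000000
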